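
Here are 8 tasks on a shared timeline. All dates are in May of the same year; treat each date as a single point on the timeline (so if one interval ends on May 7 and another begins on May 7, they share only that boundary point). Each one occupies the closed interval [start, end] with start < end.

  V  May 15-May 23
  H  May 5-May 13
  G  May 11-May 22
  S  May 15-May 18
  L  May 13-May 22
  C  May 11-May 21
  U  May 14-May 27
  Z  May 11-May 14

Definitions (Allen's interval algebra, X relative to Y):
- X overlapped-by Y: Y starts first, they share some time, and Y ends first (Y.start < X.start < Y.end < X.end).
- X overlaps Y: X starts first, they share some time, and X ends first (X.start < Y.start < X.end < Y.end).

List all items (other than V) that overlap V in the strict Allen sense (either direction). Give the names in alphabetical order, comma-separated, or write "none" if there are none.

Target V = [May 15, May 23].
C [May 11, May 21] → overlaps → yes.
G [May 11, May 22] → overlaps → yes.
H [May 5, May 13] → before → no.
L [May 13, May 22] → overlaps → yes.
S [May 15, May 18] → starts → no.
U [May 14, May 27] → contains → no.
Z [May 11, May 14] → before → no.
Result: C, G, L.

C, G, L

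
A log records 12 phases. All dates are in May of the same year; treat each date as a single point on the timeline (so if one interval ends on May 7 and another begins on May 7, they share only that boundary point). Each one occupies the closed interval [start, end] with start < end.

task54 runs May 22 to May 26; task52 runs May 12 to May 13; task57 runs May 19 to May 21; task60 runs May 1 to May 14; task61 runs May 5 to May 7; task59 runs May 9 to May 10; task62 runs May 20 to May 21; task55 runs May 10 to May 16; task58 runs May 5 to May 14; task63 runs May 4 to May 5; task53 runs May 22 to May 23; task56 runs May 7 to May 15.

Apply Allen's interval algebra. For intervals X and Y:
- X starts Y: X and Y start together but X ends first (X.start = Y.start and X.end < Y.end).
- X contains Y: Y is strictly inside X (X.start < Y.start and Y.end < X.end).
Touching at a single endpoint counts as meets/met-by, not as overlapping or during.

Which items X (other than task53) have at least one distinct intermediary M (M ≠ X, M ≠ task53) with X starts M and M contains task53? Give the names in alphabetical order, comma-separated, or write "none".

none

Target task53 = [May 22, May 23].
Intermediaries M with M contains task53: none.
Union: none.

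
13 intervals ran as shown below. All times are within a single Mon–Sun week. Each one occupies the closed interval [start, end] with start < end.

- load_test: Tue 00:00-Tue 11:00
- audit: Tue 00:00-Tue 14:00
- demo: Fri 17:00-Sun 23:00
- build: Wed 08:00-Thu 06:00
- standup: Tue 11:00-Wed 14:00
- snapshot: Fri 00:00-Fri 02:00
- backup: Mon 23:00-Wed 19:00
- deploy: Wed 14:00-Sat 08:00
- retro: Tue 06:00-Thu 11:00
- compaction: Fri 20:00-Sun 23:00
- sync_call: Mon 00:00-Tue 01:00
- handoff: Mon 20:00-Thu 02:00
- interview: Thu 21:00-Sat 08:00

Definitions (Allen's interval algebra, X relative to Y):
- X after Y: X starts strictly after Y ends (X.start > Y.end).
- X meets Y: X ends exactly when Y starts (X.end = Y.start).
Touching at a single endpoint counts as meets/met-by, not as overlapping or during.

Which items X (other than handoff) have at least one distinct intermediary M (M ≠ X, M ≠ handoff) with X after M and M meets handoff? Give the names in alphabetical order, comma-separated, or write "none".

Target handoff = [Mon 20:00, Thu 02:00].
Intermediaries M with M meets handoff: none.
Union: none.

none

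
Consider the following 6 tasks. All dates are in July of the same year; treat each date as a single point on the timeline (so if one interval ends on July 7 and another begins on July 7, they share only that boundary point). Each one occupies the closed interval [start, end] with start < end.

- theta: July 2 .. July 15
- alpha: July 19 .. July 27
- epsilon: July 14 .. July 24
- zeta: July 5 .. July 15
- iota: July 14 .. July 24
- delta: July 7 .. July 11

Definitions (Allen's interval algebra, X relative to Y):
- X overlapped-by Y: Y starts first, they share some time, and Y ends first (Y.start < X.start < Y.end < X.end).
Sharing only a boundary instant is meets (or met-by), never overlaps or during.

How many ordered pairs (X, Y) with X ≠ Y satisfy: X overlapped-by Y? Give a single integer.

6

Checking all 30 ordered pairs for relation 'overlapped-by'; matching pairs in alphabetical order:
(alpha, epsilon): alpha overlapped-by epsilon ✓
(alpha, iota): alpha overlapped-by iota ✓
(epsilon, theta): epsilon overlapped-by theta ✓
(epsilon, zeta): epsilon overlapped-by zeta ✓
(iota, theta): iota overlapped-by theta ✓
(iota, zeta): iota overlapped-by zeta ✓
Count: 6.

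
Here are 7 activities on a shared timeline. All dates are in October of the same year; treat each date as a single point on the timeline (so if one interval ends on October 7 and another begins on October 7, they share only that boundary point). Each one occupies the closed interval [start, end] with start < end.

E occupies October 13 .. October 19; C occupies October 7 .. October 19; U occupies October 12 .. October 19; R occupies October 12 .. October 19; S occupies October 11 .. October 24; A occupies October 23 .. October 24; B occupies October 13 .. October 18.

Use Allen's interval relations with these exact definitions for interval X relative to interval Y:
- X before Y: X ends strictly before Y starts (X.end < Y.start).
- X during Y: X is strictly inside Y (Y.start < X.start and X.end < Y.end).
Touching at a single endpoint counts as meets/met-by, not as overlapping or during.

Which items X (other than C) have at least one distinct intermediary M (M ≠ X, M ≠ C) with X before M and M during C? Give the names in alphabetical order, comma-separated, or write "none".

none

Target C = [October 7, October 19].
Intermediaries M with M during C: B.
Via B — items with X before B: none.
Union: none.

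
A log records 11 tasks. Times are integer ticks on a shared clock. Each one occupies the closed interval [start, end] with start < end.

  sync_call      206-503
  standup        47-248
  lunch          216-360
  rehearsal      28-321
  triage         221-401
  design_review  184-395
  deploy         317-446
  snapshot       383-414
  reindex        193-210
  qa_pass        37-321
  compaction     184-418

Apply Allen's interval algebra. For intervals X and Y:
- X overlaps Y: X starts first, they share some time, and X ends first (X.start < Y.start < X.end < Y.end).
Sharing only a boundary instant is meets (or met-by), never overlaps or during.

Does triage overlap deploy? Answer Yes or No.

triage = [221, 401], deploy = [317, 446].
Actual relation of triage to deploy: overlaps.
Asked whether 'overlaps' holds → Yes.

Yes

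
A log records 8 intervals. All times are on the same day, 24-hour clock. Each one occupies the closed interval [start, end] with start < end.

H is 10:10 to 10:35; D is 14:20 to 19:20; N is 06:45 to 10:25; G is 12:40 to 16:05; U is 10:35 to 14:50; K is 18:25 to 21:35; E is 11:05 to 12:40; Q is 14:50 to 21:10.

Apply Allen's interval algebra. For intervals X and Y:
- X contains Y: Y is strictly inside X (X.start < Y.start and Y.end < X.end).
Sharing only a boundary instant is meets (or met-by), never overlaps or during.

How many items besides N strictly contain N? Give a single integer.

0

Target N = [06:45, 10:25].
D [14:20, 19:20] → after → no.
E [11:05, 12:40] → after → no.
G [12:40, 16:05] → after → no.
H [10:10, 10:35] → overlapped-by → no.
K [18:25, 21:35] → after → no.
Q [14:50, 21:10] → after → no.
U [10:35, 14:50] → after → no.
Total: 0.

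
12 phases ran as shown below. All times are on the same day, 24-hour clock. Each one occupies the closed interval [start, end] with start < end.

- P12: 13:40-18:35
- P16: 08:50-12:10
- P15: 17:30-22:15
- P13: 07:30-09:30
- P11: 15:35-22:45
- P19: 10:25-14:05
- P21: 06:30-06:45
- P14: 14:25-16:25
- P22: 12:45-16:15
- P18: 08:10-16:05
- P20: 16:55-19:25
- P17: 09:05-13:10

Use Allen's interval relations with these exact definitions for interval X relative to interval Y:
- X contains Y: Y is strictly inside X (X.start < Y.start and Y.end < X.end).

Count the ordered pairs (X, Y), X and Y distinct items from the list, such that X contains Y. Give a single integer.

6

Checking all 132 ordered pairs for relation 'contains'; matching pairs in alphabetical order:
(P11, P15): P11 contains P15 ✓
(P11, P20): P11 contains P20 ✓
(P12, P14): P12 contains P14 ✓
(P18, P16): P18 contains P16 ✓
(P18, P17): P18 contains P17 ✓
(P18, P19): P18 contains P19 ✓
Count: 6.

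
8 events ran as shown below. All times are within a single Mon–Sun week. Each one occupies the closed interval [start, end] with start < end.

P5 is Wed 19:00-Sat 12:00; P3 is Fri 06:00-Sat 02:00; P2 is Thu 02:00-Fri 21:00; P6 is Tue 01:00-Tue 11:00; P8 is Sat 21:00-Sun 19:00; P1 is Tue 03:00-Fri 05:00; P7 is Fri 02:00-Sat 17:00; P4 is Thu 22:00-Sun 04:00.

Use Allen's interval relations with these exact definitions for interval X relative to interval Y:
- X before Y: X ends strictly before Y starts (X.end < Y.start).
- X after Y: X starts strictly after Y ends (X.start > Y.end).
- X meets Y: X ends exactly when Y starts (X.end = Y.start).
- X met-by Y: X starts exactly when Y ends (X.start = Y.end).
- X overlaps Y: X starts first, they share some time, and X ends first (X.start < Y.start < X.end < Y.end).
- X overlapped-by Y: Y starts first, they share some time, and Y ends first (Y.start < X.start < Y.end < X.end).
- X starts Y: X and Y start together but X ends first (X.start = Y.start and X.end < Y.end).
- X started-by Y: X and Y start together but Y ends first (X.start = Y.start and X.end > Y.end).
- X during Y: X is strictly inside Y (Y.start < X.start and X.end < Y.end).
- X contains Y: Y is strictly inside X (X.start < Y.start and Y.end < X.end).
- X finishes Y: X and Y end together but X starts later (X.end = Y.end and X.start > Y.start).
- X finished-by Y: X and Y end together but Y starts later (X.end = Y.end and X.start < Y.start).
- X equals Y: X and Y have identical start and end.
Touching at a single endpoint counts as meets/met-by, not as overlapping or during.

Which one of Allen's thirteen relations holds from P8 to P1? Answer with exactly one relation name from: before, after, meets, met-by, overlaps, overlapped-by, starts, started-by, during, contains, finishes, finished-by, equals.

P8 = [Sat 21:00, Sun 19:00]; P1 = [Tue 03:00, Fri 05:00].
Compare endpoints: P8.start > P1.start, P8.start > P1.end, P8.end > P1.start, P8.end > P1.end.
That pattern is 'after'.

after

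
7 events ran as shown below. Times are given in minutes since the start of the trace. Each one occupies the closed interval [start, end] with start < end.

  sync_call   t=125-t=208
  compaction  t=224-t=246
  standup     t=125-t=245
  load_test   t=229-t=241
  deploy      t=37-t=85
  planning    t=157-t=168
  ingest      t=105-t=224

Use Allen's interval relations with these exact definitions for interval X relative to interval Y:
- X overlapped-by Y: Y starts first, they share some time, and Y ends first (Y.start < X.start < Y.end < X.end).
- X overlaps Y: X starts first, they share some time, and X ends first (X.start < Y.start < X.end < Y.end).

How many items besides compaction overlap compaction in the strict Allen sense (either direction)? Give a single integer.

Target compaction = [t=224, t=246].
deploy [t=37, t=85] → before → no.
ingest [t=105, t=224] → meets → no.
load_test [t=229, t=241] → during → no.
planning [t=157, t=168] → before → no.
standup [t=125, t=245] → overlaps → counts.
sync_call [t=125, t=208] → before → no.
Total: 1.

1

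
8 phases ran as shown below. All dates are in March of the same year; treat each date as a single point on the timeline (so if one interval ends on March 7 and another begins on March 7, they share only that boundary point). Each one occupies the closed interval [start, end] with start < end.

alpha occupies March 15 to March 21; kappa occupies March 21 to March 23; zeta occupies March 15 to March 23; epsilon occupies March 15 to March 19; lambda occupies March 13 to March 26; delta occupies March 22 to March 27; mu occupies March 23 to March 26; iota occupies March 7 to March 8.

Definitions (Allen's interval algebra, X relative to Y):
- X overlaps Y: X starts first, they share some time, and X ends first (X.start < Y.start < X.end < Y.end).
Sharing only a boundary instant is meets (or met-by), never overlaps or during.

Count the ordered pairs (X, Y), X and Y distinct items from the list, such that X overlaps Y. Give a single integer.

Checking all 56 ordered pairs for relation 'overlaps'; matching pairs in alphabetical order:
(kappa, delta): kappa overlaps delta ✓
(lambda, delta): lambda overlaps delta ✓
(zeta, delta): zeta overlaps delta ✓
Count: 3.

3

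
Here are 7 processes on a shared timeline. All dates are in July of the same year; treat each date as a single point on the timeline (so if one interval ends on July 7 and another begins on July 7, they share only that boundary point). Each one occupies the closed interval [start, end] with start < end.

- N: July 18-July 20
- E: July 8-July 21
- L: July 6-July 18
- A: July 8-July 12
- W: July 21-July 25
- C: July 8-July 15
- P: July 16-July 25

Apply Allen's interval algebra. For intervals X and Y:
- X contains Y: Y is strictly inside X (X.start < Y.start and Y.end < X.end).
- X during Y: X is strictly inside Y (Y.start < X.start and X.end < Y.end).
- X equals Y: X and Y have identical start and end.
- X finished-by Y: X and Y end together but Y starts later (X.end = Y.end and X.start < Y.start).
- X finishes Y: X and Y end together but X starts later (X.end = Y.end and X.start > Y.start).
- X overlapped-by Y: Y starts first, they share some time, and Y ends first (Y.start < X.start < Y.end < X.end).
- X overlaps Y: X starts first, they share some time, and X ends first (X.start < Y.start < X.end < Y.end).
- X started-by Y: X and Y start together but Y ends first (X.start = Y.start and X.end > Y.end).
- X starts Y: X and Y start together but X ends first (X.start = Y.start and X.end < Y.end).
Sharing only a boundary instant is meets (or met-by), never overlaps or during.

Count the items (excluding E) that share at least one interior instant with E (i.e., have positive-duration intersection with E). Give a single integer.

5

Target E = [July 8, July 21].
A [July 8, July 12] → starts → counts.
C [July 8, July 15] → starts → counts.
L [July 6, July 18] → overlaps → counts.
N [July 18, July 20] → during → counts.
P [July 16, July 25] → overlapped-by → counts.
W [July 21, July 25] → met-by → no.
Total: 5.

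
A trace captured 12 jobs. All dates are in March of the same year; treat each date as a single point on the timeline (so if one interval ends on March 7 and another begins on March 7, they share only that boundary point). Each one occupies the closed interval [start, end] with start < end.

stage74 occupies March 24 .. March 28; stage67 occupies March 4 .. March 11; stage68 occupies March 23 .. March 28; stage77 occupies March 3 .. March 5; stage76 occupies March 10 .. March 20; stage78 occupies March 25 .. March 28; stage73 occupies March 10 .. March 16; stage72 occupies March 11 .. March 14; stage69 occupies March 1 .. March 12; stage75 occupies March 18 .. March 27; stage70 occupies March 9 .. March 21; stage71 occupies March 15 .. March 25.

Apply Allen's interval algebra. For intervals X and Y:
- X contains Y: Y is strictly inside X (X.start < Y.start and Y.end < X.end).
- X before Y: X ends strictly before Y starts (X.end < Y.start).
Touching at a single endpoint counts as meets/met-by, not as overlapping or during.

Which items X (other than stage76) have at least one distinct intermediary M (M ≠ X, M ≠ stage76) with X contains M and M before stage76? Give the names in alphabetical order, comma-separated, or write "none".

stage69

Target stage76 = [March 10, March 20].
Intermediaries M with M before stage76: stage77.
Via stage77 — items with X contains stage77: stage69.
Union: stage69.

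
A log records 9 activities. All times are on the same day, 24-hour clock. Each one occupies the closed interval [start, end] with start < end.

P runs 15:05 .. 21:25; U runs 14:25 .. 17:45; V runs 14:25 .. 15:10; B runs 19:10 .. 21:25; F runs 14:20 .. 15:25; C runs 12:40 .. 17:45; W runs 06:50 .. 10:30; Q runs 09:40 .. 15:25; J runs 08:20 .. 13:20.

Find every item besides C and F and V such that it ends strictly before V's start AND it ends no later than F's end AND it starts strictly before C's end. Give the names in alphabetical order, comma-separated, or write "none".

J, W

Conditions: its end is strictly before V's start (X.end < 14:25) AND its end is no later than F's end (X.end <= 15:25) AND its start is strictly before C's end (X.start < 17:45).
B: end 21:25 < 14:25? ✗; end 21:25 <= 15:25? ✗; start 19:10 < 17:45? ✗ → no.
J: end 13:20 < 14:25? ✓; end 13:20 <= 15:25? ✓; start 08:20 < 17:45? ✓ → yes.
P: end 21:25 < 14:25? ✗; end 21:25 <= 15:25? ✗; start 15:05 < 17:45? ✓ → no.
Q: end 15:25 < 14:25? ✗; end 15:25 <= 15:25? ✓; start 09:40 < 17:45? ✓ → no.
U: end 17:45 < 14:25? ✗; end 17:45 <= 15:25? ✗; start 14:25 < 17:45? ✓ → no.
W: end 10:30 < 14:25? ✓; end 10:30 <= 15:25? ✓; start 06:50 < 17:45? ✓ → yes.
Result: J, W.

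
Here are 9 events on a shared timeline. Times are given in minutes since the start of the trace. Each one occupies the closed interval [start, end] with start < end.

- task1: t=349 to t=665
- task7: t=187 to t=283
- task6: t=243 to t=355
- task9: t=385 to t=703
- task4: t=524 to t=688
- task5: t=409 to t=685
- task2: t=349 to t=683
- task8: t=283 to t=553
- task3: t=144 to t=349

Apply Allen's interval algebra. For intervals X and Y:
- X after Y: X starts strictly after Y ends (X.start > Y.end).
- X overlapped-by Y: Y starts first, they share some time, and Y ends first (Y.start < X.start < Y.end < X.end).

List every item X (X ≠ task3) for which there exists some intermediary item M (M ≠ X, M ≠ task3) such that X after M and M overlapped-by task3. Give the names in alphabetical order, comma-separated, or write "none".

task4, task5, task9

Target task3 = [t=144, t=349].
Intermediaries M with M overlapped-by task3: task6, task8.
Via task6 — items with X after task6: task4, task5, task9.
Via task8 — items with X after task8: none.
Union: task4, task5, task9.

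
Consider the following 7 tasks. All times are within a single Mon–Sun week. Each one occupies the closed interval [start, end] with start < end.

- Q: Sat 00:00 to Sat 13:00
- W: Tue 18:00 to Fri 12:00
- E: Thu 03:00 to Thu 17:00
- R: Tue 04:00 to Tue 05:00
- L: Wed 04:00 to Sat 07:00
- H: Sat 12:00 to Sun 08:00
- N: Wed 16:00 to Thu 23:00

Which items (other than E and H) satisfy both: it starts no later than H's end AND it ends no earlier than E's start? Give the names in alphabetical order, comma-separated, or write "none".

Conditions: its start is no later than H's end (X.start <= Sun 08:00) AND its end is no earlier than E's start (X.end >= Thu 03:00).
L: start Wed 04:00 <= Sun 08:00? ✓; end Sat 07:00 >= Thu 03:00? ✓ → yes.
N: start Wed 16:00 <= Sun 08:00? ✓; end Thu 23:00 >= Thu 03:00? ✓ → yes.
Q: start Sat 00:00 <= Sun 08:00? ✓; end Sat 13:00 >= Thu 03:00? ✓ → yes.
R: start Tue 04:00 <= Sun 08:00? ✓; end Tue 05:00 >= Thu 03:00? ✗ → no.
W: start Tue 18:00 <= Sun 08:00? ✓; end Fri 12:00 >= Thu 03:00? ✓ → yes.
Result: L, N, Q, W.

L, N, Q, W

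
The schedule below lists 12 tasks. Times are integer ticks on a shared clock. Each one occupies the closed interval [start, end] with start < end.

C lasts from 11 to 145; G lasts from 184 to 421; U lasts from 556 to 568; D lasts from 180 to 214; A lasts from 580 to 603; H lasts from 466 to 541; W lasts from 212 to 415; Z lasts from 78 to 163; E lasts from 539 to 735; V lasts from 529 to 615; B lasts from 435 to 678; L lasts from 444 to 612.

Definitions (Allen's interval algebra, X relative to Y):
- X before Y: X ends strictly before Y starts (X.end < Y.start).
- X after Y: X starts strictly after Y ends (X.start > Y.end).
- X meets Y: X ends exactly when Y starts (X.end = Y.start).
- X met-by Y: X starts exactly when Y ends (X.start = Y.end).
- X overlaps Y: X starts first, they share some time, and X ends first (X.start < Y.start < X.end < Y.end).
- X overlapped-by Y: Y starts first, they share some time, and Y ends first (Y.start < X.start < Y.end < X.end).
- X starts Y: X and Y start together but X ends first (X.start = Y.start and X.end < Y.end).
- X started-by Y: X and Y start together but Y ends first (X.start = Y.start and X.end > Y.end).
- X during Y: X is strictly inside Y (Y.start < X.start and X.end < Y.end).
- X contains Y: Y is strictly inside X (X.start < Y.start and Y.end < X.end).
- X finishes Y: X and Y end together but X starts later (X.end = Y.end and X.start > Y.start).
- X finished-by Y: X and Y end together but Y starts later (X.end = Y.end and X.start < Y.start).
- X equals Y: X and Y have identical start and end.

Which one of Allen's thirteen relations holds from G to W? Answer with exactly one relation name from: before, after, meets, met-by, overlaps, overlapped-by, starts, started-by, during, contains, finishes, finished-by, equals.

G = [184, 421]; W = [212, 415].
Compare endpoints: G.start < W.start, G.start < W.end, G.end > W.start, G.end > W.end.
That pattern is 'contains'.

contains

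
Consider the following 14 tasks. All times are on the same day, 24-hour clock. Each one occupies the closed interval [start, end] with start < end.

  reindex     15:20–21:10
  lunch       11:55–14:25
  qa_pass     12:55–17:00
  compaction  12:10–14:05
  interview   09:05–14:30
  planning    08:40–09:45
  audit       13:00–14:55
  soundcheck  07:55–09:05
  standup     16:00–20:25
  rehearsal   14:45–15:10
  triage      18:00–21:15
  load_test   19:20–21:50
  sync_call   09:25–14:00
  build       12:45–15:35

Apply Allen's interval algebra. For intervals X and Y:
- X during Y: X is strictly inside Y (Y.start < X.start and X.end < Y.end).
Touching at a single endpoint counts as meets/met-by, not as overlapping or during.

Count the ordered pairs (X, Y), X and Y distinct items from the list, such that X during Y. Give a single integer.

9

Checking all 182 ordered pairs for relation 'during'; matching pairs in alphabetical order:
(audit, build): audit during build ✓
(audit, qa_pass): audit during qa_pass ✓
(compaction, interview): compaction during interview ✓
(compaction, lunch): compaction during lunch ✓
(lunch, interview): lunch during interview ✓
(rehearsal, build): rehearsal during build ✓
(rehearsal, qa_pass): rehearsal during qa_pass ✓
(standup, reindex): standup during reindex ✓
(sync_call, interview): sync_call during interview ✓
Count: 9.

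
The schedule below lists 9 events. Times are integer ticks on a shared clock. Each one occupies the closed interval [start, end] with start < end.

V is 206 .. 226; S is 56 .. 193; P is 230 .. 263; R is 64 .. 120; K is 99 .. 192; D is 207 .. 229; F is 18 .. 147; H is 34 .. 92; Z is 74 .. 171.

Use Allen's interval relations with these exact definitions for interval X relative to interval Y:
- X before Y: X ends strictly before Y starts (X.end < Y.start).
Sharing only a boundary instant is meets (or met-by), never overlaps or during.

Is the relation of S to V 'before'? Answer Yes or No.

Yes

S = [56, 193], V = [206, 226].
Actual relation of S to V: before.
Asked whether 'before' holds → Yes.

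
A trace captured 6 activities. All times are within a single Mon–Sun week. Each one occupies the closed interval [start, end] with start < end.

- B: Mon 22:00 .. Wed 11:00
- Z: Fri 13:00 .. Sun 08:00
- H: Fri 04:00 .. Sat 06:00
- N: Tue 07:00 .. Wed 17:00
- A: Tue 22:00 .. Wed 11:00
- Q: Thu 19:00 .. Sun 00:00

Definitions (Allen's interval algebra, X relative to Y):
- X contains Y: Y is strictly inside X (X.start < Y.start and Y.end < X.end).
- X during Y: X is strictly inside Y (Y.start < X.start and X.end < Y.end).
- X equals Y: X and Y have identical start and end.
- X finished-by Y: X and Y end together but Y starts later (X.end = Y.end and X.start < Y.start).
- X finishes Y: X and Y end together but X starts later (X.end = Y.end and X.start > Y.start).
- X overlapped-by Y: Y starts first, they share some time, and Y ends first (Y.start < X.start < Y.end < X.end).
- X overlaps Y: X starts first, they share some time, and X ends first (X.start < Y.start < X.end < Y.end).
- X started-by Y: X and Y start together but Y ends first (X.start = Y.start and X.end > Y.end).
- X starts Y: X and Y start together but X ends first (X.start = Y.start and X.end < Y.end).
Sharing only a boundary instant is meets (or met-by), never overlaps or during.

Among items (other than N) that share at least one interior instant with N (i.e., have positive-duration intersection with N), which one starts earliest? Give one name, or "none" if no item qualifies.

B

Target N = [Tue 07:00, Wed 17:00].
A [Tue 22:00, Wed 11:00] → during → candidate.
B [Mon 22:00, Wed 11:00] → overlaps → candidate.
H [Fri 04:00, Sat 06:00] → after → excluded.
Q [Thu 19:00, Sun 00:00] → after → excluded.
Z [Fri 13:00, Sun 08:00] → after → excluded.
Among candidates, earliest start is Mon 22:00 → B.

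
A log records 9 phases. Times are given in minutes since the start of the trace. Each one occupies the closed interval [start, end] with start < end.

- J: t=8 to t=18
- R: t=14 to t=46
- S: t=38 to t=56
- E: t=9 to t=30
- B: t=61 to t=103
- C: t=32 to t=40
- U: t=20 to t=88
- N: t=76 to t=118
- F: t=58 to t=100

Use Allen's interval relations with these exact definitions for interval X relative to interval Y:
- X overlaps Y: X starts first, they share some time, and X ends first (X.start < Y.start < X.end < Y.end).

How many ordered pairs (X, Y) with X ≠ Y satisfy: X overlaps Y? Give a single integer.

13

Checking all 72 ordered pairs for relation 'overlaps'; matching pairs in alphabetical order:
(B, N): B overlaps N ✓
(C, S): C overlaps S ✓
(E, R): E overlaps R ✓
(E, U): E overlaps U ✓
(F, B): F overlaps B ✓
(F, N): F overlaps N ✓
(J, E): J overlaps E ✓
(J, R): J overlaps R ✓
(R, S): R overlaps S ✓
(R, U): R overlaps U ✓
(U, B): U overlaps B ✓
(U, F): U overlaps F ✓
(U, N): U overlaps N ✓
Count: 13.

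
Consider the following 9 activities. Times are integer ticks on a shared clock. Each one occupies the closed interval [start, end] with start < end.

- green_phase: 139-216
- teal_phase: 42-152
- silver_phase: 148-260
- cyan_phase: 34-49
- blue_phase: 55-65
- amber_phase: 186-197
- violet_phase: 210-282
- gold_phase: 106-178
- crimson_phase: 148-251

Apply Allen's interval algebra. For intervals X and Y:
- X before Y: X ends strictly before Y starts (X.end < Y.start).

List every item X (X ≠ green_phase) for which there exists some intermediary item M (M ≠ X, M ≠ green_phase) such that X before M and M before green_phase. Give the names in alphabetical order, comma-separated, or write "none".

cyan_phase

Target green_phase = [139, 216].
Intermediaries M with M before green_phase: blue_phase, cyan_phase.
Via blue_phase — items with X before blue_phase: cyan_phase.
Via cyan_phase — items with X before cyan_phase: none.
Union: cyan_phase.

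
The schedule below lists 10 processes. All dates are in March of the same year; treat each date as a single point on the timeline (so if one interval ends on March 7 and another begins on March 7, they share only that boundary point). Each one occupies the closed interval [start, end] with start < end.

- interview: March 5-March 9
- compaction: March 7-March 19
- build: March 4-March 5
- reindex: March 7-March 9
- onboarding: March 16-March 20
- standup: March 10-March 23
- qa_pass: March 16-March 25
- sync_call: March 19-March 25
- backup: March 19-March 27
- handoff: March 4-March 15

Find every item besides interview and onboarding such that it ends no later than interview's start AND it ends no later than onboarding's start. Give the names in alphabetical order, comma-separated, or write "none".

Conditions: its end is no later than interview's start (X.end <= March 5) AND its end is no later than onboarding's start (X.end <= March 16).
backup: end March 27 <= March 5? ✗; end March 27 <= March 16? ✗ → no.
build: end March 5 <= March 5? ✓; end March 5 <= March 16? ✓ → yes.
compaction: end March 19 <= March 5? ✗; end March 19 <= March 16? ✗ → no.
handoff: end March 15 <= March 5? ✗; end March 15 <= March 16? ✓ → no.
qa_pass: end March 25 <= March 5? ✗; end March 25 <= March 16? ✗ → no.
reindex: end March 9 <= March 5? ✗; end March 9 <= March 16? ✓ → no.
standup: end March 23 <= March 5? ✗; end March 23 <= March 16? ✗ → no.
sync_call: end March 25 <= March 5? ✗; end March 25 <= March 16? ✗ → no.
Result: build.

build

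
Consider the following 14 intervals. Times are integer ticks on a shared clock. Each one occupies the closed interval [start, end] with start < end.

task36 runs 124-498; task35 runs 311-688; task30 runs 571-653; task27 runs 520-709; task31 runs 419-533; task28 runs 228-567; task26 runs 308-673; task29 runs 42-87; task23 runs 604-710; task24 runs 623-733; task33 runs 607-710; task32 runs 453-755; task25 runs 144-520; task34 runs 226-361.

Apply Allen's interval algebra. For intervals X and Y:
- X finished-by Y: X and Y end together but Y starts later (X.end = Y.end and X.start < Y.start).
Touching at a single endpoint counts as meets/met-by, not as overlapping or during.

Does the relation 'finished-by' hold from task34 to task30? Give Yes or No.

No

task34 = [226, 361], task30 = [571, 653].
Actual relation of task34 to task30: before.
Asked whether 'finished-by' holds → No.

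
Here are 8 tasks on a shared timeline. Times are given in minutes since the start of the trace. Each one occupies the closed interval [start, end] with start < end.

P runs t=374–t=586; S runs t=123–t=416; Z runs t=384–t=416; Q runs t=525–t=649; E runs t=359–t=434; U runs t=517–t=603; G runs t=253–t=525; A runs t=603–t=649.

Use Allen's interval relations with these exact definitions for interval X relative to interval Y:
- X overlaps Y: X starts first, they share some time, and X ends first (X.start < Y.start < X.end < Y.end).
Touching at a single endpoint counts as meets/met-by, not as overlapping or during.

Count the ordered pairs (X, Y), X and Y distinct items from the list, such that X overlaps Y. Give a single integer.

9

Checking all 56 ordered pairs for relation 'overlaps'; matching pairs in alphabetical order:
(E, P): E overlaps P ✓
(G, P): G overlaps P ✓
(G, U): G overlaps U ✓
(P, Q): P overlaps Q ✓
(P, U): P overlaps U ✓
(S, E): S overlaps E ✓
(S, G): S overlaps G ✓
(S, P): S overlaps P ✓
(U, Q): U overlaps Q ✓
Count: 9.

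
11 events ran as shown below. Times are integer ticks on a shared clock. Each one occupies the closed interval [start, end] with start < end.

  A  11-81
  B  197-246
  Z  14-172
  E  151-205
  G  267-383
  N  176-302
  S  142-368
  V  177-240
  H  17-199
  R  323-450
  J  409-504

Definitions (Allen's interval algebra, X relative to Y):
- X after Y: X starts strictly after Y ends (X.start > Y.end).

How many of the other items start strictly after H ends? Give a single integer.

3

Target H = [17, 199].
A [11, 81] → overlaps → no.
B [197, 246] → overlapped-by → no.
E [151, 205] → overlapped-by → no.
G [267, 383] → after → counts.
J [409, 504] → after → counts.
N [176, 302] → overlapped-by → no.
R [323, 450] → after → counts.
S [142, 368] → overlapped-by → no.
V [177, 240] → overlapped-by → no.
Z [14, 172] → overlaps → no.
Total: 3.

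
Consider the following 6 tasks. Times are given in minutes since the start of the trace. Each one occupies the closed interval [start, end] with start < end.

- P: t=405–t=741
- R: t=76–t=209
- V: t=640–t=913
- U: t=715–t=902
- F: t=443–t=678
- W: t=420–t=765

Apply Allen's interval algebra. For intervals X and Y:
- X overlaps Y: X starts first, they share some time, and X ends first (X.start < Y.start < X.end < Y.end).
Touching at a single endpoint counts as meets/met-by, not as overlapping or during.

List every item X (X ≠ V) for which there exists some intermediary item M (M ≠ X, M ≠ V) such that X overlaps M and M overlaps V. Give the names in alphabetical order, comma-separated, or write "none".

Target V = [t=640, t=913].
Intermediaries M with M overlaps V: F, P, W.
Via F — items with X overlaps F: none.
Via P — items with X overlaps P: none.
Via W — items with X overlaps W: P.
Union: P.

P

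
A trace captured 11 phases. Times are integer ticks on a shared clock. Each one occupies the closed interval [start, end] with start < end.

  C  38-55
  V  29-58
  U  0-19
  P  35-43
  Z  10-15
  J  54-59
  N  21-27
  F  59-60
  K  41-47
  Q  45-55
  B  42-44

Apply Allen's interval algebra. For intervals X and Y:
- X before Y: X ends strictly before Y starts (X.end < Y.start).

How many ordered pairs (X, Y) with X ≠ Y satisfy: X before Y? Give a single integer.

37

Checking all 110 ordered pairs for relation 'before'; matching pairs in alphabetical order:
(B, F): B before F ✓
(B, J): B before J ✓
(B, Q): B before Q ✓
(C, F): C before F ✓
(K, F): K before F ✓
(K, J): K before J ✓
(N, B): N before B ✓
(N, C): N before C ✓
(N, F): N before F ✓
(N, J): N before J ✓
(N, K): N before K ✓
(N, P): N before P ✓
(N, Q): N before Q ✓
(N, V): N before V ✓
(P, F): P before F ✓
(P, J): P before J ✓
(P, Q): P before Q ✓
(Q, F): Q before F ✓
(U, B): U before B ✓
(U, C): U before C ✓
(U, F): U before F ✓
(U, J): U before J ✓
(U, K): U before K ✓
(U, N): U before N ✓
... plus 13 further pairs not listed.
Count: 37.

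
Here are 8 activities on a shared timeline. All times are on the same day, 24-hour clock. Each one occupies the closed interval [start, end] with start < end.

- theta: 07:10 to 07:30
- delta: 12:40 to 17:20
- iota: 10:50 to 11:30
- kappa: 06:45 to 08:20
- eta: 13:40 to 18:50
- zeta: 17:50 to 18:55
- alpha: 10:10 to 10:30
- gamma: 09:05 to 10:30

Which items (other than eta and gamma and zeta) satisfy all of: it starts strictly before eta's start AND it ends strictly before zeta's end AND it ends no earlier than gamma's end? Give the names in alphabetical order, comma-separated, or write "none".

Conditions: its start is strictly before eta's start (X.start < 13:40) AND its end is strictly before zeta's end (X.end < 18:55) AND its end is no earlier than gamma's end (X.end >= 10:30).
alpha: start 10:10 < 13:40? ✓; end 10:30 < 18:55? ✓; end 10:30 >= 10:30? ✓ → yes.
delta: start 12:40 < 13:40? ✓; end 17:20 < 18:55? ✓; end 17:20 >= 10:30? ✓ → yes.
iota: start 10:50 < 13:40? ✓; end 11:30 < 18:55? ✓; end 11:30 >= 10:30? ✓ → yes.
kappa: start 06:45 < 13:40? ✓; end 08:20 < 18:55? ✓; end 08:20 >= 10:30? ✗ → no.
theta: start 07:10 < 13:40? ✓; end 07:30 < 18:55? ✓; end 07:30 >= 10:30? ✗ → no.
Result: alpha, delta, iota.

alpha, delta, iota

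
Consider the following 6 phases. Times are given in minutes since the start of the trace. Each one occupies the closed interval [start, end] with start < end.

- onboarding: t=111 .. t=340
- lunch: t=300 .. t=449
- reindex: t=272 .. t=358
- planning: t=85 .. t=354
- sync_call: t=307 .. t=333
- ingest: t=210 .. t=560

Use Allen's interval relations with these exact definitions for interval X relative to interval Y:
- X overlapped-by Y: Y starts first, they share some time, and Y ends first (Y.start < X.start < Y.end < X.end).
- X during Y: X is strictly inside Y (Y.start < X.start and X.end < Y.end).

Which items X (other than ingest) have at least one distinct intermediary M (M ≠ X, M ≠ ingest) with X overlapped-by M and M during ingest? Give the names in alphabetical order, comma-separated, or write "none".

Target ingest = [t=210, t=560].
Intermediaries M with M during ingest: lunch, reindex, sync_call.
Via lunch — items with X overlapped-by lunch: none.
Via reindex — items with X overlapped-by reindex: lunch.
Via sync_call — items with X overlapped-by sync_call: none.
Union: lunch.

lunch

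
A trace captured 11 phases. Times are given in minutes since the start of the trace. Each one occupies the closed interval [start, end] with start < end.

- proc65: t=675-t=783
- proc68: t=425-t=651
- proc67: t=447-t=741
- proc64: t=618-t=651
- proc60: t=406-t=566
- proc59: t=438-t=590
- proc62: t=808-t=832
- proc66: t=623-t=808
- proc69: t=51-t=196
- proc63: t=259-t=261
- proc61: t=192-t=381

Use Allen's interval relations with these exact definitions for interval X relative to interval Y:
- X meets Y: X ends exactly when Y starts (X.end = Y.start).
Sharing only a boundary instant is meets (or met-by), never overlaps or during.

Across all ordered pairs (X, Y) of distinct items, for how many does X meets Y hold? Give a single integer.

Checking all 110 ordered pairs for relation 'meets'; matching pairs in alphabetical order:
(proc66, proc62): proc66 meets proc62 ✓
Count: 1.

1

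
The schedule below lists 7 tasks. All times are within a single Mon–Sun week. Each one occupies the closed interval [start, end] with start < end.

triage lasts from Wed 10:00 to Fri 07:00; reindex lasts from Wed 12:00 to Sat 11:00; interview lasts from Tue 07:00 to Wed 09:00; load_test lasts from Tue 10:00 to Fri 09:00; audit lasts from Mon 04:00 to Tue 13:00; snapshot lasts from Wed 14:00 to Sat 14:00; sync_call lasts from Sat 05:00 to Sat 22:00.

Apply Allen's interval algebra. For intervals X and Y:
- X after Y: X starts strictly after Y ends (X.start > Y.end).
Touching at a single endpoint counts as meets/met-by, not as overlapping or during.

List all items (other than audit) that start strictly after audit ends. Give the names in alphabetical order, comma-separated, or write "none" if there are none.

Target audit = [Mon 04:00, Tue 13:00].
interview [Tue 07:00, Wed 09:00] → overlapped-by → no.
load_test [Tue 10:00, Fri 09:00] → overlapped-by → no.
reindex [Wed 12:00, Sat 11:00] → after → yes.
snapshot [Wed 14:00, Sat 14:00] → after → yes.
sync_call [Sat 05:00, Sat 22:00] → after → yes.
triage [Wed 10:00, Fri 07:00] → after → yes.
Result: reindex, snapshot, sync_call, triage.

reindex, snapshot, sync_call, triage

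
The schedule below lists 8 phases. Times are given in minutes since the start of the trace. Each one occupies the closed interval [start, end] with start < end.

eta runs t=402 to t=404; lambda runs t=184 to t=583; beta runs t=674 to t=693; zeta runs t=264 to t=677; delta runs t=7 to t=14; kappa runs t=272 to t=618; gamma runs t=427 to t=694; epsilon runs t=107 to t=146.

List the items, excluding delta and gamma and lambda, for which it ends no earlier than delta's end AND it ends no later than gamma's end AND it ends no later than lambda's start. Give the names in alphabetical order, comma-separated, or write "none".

epsilon

Conditions: its end is no earlier than delta's end (X.end >= t=14) AND its end is no later than gamma's end (X.end <= t=694) AND its end is no later than lambda's start (X.end <= t=184).
beta: end t=693 >= t=14? ✓; end t=693 <= t=694? ✓; end t=693 <= t=184? ✗ → no.
epsilon: end t=146 >= t=14? ✓; end t=146 <= t=694? ✓; end t=146 <= t=184? ✓ → yes.
eta: end t=404 >= t=14? ✓; end t=404 <= t=694? ✓; end t=404 <= t=184? ✗ → no.
kappa: end t=618 >= t=14? ✓; end t=618 <= t=694? ✓; end t=618 <= t=184? ✗ → no.
zeta: end t=677 >= t=14? ✓; end t=677 <= t=694? ✓; end t=677 <= t=184? ✗ → no.
Result: epsilon.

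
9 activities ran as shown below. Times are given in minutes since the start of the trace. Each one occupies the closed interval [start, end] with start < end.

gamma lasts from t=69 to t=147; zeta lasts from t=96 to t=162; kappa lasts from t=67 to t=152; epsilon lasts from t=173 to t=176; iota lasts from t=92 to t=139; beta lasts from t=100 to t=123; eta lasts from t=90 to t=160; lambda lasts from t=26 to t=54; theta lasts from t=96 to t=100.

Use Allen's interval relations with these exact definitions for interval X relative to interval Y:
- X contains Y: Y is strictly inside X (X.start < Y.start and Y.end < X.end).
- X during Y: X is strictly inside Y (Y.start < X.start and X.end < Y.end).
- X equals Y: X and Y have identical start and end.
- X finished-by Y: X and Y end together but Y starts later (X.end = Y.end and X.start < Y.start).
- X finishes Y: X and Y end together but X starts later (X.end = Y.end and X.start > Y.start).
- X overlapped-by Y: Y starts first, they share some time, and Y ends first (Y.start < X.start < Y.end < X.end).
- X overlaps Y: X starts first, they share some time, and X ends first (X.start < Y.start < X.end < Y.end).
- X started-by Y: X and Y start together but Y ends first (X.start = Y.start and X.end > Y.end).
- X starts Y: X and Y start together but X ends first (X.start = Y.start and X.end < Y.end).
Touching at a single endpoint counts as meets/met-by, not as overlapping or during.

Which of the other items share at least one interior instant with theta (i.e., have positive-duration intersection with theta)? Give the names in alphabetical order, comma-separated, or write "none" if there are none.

Target theta = [t=96, t=100].
beta [t=100, t=123] → met-by → no.
epsilon [t=173, t=176] → after → no.
eta [t=90, t=160] → contains → yes.
gamma [t=69, t=147] → contains → yes.
iota [t=92, t=139] → contains → yes.
kappa [t=67, t=152] → contains → yes.
lambda [t=26, t=54] → before → no.
zeta [t=96, t=162] → started-by → yes.
Result: eta, gamma, iota, kappa, zeta.

eta, gamma, iota, kappa, zeta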